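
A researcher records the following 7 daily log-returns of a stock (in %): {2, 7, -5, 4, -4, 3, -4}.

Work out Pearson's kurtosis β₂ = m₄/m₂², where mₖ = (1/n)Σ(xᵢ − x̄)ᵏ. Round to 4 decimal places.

x̄ = 0.4286
Σ(xᵢ − x̄)² = 133.7143 ⇒ m₂ = 19.10204
Σ(xᵢ − x̄)⁴ = 3715.0671 ⇒ m₄ = 530.72387
m₂² = 364.88796
β₂ = m₄/m₂² = 530.72387 / 364.88796 ≈ 1.4545

1.4545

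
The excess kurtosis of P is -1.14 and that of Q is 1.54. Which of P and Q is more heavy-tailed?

Higher excess kurtosis ⇒ heavier tails relative to the normal distribution.
-1.14 vs 1.54: the larger is 1.54, so Q has heavier tails. (Q is leptokurtic — heavier-than-normal tails; the other is platykurtic.)

Q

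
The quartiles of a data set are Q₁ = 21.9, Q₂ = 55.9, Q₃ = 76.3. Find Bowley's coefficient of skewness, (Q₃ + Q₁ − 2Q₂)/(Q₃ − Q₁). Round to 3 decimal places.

-0.250

numerator: Q₃ + Q₁ − 2Q₂ = 76.3 + 21.9 − 2×55.9 = -13.6000
denominator: Q₃ − Q₁ = 76.3 − 21.9 = 54.4000
Bowley skewness = -13.6000 / 54.4000 ≈ -0.250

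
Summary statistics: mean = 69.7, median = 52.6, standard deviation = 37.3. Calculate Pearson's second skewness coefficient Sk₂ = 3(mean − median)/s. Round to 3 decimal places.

1.375

Sk₂ = 3(69.7 − 52.6) / 37.3 = 3 × 17.1000 / 37.3
    = 51.3000 / 37.3 ≈ 1.375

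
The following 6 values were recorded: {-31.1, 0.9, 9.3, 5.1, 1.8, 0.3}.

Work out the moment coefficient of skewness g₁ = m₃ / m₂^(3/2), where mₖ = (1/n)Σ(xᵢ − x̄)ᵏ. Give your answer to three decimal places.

-1.568

x̄ = (-31.1 + 0.9 + 9.3 + 5.1 + 1.8 + 0.3) / 6 = -2.2833
deviations (xᵢ − x̄): -28.8167, 3.1833, 11.5833, 7.3833, 4.0833, 2.5833
Σ(xᵢ − x̄)² = 1052.5683 ⇒ m₂ = 1052.5683/6 = 175.42806
Σ(xᵢ − x̄)³ = -21855.1154 ⇒ m₃ = -21855.1154/6 = -3642.51924
m₂^(3/2) = 175.42806^(1.5) = 2323.53155
g₁ = m₃ / m₂^(3/2) = -3642.51924 / 2323.53155 ≈ -1.568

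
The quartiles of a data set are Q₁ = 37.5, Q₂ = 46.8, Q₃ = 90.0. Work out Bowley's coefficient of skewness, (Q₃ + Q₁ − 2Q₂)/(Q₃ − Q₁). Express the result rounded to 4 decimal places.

numerator: Q₃ + Q₁ − 2Q₂ = 90.0 + 37.5 − 2×46.8 = 33.9000
denominator: Q₃ − Q₁ = 90.0 − 37.5 = 52.5000
Bowley skewness = 33.9000 / 52.5000 ≈ 0.6457

0.6457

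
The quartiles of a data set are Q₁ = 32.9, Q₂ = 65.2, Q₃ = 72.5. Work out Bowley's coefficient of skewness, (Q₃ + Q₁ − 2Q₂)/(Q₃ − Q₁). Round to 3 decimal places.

numerator: Q₃ + Q₁ − 2Q₂ = 72.5 + 32.9 − 2×65.2 = -25.0000
denominator: Q₃ − Q₁ = 72.5 − 32.9 = 39.6000
Bowley skewness = -25.0000 / 39.6000 ≈ -0.631

-0.631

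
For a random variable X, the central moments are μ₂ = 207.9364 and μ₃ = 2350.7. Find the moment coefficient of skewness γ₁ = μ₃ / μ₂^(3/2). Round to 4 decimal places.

σ = √μ₂ = √207.9364 = 14.42000
σ³ = μ₂^(3/2) = 2998.44289
γ₁ = μ₃/σ³ = 2350.7 / 2998.44289 ≈ 0.7840

0.7840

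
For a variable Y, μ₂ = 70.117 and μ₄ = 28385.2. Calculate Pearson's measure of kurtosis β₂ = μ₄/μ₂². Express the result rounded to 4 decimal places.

μ₂² = 70.117² = 4916.39369
μ₄/μ₂² = 28385.2 / 4916.39369 = 5.77358
β₂ ≈ 5.7736

5.7736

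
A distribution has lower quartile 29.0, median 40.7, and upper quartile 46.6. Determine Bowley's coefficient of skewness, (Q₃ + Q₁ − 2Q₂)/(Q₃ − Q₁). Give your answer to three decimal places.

-0.330

numerator: Q₃ + Q₁ − 2Q₂ = 46.6 + 29.0 − 2×40.7 = -5.8000
denominator: Q₃ − Q₁ = 46.6 − 29.0 = 17.6000
Bowley skewness = -5.8000 / 17.6000 ≈ -0.330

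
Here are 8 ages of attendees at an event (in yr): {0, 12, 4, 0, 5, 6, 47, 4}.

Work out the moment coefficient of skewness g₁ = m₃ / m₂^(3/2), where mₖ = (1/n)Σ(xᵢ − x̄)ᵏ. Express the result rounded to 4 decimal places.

2.0153

x̄ = (0 + 12 + 4 + 0 + 5 + 6 + 47 + 4) / 8 = 9.7500
deviations (xᵢ − x̄): -9.7500, 2.2500, -5.7500, -9.7500, -4.7500, -3.7500, 37.2500, -5.7500
Σ(xᵢ − x̄)² = 1685.5000 ⇒ m₂ = 1685.5000/8 = 210.68750
Σ(xᵢ − x̄)³ = 49304.2500 ⇒ m₃ = 49304.2500/8 = 6163.03125
m₂^(3/2) = 210.68750^(1.5) = 3058.14557
g₁ = m₃ / m₂^(3/2) = 6163.03125 / 3058.14557 ≈ 2.0153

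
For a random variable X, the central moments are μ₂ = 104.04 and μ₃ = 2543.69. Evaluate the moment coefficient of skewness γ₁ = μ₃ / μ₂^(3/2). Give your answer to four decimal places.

σ = √μ₂ = √104.04 = 10.20000
σ³ = μ₂^(3/2) = 1061.20800
γ₁ = μ₃/σ³ = 2543.69 / 1061.20800 ≈ 2.3970

2.3970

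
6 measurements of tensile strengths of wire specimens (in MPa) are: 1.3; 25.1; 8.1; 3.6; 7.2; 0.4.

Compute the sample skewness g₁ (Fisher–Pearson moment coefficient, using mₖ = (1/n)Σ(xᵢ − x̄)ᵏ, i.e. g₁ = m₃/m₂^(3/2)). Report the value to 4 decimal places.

1.3517

x̄ = (1.3 + 25.1 + 8.1 + 3.6 + 7.2 + 0.4) / 6 = 7.6167
deviations (xᵢ − x̄): -6.3167, 17.4833, 0.4833, -4.0167, -0.4167, -7.2167
Σ(xᵢ − x̄)² = 414.1883 ⇒ m₂ = 414.1883/6 = 69.03139
Σ(xᵢ − x̄)³ = 4651.4316 ⇒ m₃ = 4651.4316/6 = 775.23859
m₂^(3/2) = 69.03139^(1.5) = 573.54819
g₁ = m₃ / m₂^(3/2) = 775.23859 / 573.54819 ≈ 1.3517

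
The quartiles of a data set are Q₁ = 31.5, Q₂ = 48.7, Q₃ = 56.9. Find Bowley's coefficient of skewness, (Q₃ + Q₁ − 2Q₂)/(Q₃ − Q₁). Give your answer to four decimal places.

-0.3543

numerator: Q₃ + Q₁ − 2Q₂ = 56.9 + 31.5 − 2×48.7 = -9.0000
denominator: Q₃ − Q₁ = 56.9 − 31.5 = 25.4000
Bowley skewness = -9.0000 / 25.4000 ≈ -0.3543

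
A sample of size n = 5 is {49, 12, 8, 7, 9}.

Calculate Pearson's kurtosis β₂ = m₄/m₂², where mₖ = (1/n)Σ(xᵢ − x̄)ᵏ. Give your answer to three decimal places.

3.195

x̄ = 17.0000
Σ(xᵢ − x̄)² = 1294.0000 ⇒ m₂ = 258.80000
Σ(xᵢ − x̄)⁴ = 1069858.0000 ⇒ m₄ = 213971.60000
m₂² = 66977.44000
β₂ = m₄/m₂² = 213971.60000 / 66977.44000 ≈ 3.195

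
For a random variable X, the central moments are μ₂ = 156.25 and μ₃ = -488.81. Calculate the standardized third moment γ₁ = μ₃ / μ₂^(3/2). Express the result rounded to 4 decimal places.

σ = √μ₂ = √156.25 = 12.50000
σ³ = μ₂^(3/2) = 1953.12500
γ₁ = μ₃/σ³ = -488.81 / 1953.12500 ≈ -0.2503

-0.2503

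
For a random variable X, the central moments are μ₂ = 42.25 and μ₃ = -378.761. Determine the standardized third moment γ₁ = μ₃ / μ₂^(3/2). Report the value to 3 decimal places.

σ = √μ₂ = √42.25 = 6.50000
σ³ = μ₂^(3/2) = 274.62500
γ₁ = μ₃/σ³ = -378.761 / 274.62500 ≈ -1.379

-1.379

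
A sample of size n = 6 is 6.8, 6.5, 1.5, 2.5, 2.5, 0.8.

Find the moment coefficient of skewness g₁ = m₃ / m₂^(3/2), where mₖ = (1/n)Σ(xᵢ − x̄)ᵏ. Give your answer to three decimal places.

x̄ = (6.8 + 6.5 + 1.5 + 2.5 + 2.5 + 0.8) / 6 = 3.4333
deviations (xᵢ − x̄): 3.3667, 3.0667, -1.9333, -0.9333, -0.9333, -2.6333
Σ(xᵢ − x̄)² = 33.1533 ⇒ m₂ = 33.1533/6 = 5.52556
Σ(xᵢ − x̄)³ = 39.8864 ⇒ m₃ = 39.8864/6 = 6.64774
m₂^(3/2) = 5.52556^(1.5) = 12.98865
g₁ = m₃ / m₂^(3/2) = 6.64774 / 12.98865 ≈ 0.512

0.512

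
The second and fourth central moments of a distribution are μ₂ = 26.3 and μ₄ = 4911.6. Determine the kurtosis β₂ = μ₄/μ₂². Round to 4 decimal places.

7.1009

μ₂² = 26.3² = 691.69000
μ₄/μ₂² = 4911.6 / 691.69000 = 7.10087
β₂ ≈ 7.1009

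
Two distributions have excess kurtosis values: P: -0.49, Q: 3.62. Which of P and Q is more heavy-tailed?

Higher excess kurtosis ⇒ heavier tails relative to the normal distribution.
-0.49 vs 3.62: the larger is 3.62, so Q has heavier tails. (Q is leptokurtic — heavier-than-normal tails; the other is platykurtic.)

Q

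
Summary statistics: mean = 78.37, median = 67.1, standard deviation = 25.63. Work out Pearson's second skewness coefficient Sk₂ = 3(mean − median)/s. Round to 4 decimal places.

Sk₂ = 3(78.37 − 67.1) / 25.63 = 3 × 11.2700 / 25.63
    = 33.8100 / 25.63 ≈ 1.3192

1.3192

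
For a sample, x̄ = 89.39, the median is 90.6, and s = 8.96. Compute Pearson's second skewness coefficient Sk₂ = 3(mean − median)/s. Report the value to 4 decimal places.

-0.4051

Sk₂ = 3(89.39 − 90.6) / 8.96 = 3 × -1.2100 / 8.96
    = -3.6300 / 8.96 ≈ -0.4051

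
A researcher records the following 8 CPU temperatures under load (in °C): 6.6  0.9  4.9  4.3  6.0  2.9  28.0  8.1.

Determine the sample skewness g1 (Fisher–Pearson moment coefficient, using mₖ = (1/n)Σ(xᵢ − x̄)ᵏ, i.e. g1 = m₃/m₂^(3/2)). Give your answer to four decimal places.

x̄ = (6.6 + 0.9 + 4.9 + 4.3 + 6.0 + 2.9 + 28.0 + 8.1) / 8 = 7.7125
deviations (xᵢ − x̄): -1.1125, -6.8125, -2.8125, -3.4125, -1.7125, -4.8125, 20.2875, 0.3875
Σ(xᵢ − x̄)² = 505.0288 ⇒ m₂ = 505.0288/8 = 63.12859
Σ(xᵢ − x̄)³ = 7854.0284 ⇒ m₃ = 7854.0284/8 = 981.75355
m₂^(3/2) = 63.12859^(1.5) = 501.57880
g1 = m₃ / m₂^(3/2) = 981.75355 / 501.57880 ≈ 1.9573

1.9573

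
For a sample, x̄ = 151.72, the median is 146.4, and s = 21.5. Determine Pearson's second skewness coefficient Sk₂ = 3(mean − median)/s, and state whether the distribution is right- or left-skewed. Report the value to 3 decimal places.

0.742, right-skewed

Sk₂ = 3(151.72 − 146.4) / 21.5 = 3 × 5.3200 / 21.5
    = 15.9600 / 21.5 ≈ 0.742
Sk₂ > 0 ⇒ mean > median ⇒ right-skewed (positive skew).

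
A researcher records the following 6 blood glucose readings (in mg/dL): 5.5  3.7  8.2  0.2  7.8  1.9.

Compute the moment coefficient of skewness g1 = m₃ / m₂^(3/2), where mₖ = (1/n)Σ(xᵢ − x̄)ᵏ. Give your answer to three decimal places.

-0.118

x̄ = (5.5 + 3.7 + 8.2 + 0.2 + 7.8 + 1.9) / 6 = 4.5500
deviations (xᵢ − x̄): 0.9500, -0.8500, 3.6500, -4.3500, 3.2500, -2.6500
Σ(xᵢ − x̄)² = 51.4550 ⇒ m₂ = 51.4550/6 = 8.57583
Σ(xᵢ − x̄)³ = -17.7240 ⇒ m₃ = -17.7240/6 = -2.95400
m₂^(3/2) = 8.57583^(1.5) = 25.11392
g1 = m₃ / m₂^(3/2) = -2.95400 / 25.11392 ≈ -0.118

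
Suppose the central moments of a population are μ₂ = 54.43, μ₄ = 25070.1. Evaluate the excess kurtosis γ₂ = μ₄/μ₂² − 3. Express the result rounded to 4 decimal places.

μ₂² = 54.43² = 2962.62490
μ₄/μ₂² = 25070.1 / 2962.62490 = 8.46212
γ₂ = 8.46212 − 3 ≈ 5.4621

5.4621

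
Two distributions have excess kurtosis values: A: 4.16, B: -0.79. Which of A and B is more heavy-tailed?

A

Higher excess kurtosis ⇒ heavier tails relative to the normal distribution.
4.16 vs -0.79: the larger is 4.16, so A has heavier tails. (A is leptokurtic — heavier-than-normal tails; the other is platykurtic.)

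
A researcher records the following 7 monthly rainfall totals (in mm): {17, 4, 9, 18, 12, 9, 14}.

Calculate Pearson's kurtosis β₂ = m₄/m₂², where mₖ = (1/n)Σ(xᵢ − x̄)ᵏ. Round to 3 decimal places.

x̄ = 11.8571
Σ(xᵢ − x̄)² = 146.8571 ⇒ m₂ = 20.97959
Σ(xᵢ − x̄)⁴ = 6088.9913 ⇒ m₄ = 869.85589
m₂² = 440.14327
β₂ = m₄/m₂² = 869.85589 / 440.14327 ≈ 1.976

1.976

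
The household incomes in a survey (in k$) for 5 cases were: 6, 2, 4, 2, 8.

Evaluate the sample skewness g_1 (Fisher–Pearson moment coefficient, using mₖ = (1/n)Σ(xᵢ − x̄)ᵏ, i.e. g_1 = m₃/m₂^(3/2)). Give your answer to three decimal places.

0.363

x̄ = (6 + 2 + 4 + 2 + 8) / 5 = 4.4000
deviations (xᵢ − x̄): 1.6000, -2.4000, -0.4000, -2.4000, 3.6000
Σ(xᵢ − x̄)² = 27.2000 ⇒ m₂ = 27.2000/5 = 5.44000
Σ(xᵢ − x̄)³ = 23.0400 ⇒ m₃ = 23.0400/5 = 4.60800
m₂^(3/2) = 5.44000^(1.5) = 12.68815
g_1 = m₃ / m₂^(3/2) = 4.60800 / 12.68815 ≈ 0.363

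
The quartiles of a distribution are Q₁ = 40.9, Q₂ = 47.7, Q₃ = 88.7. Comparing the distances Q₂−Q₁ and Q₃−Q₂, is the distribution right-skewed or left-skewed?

Q₂ − Q₁ = 6.8;  Q₃ − Q₂ = 41.0
Q₃ − Q₂ > Q₂ − Q₁ ⇒ the upper half is more spread out ⇒ right-skewed.

right-skewed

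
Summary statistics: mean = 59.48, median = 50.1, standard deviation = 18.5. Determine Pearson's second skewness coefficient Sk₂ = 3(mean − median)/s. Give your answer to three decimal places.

1.521

Sk₂ = 3(59.48 − 50.1) / 18.5 = 3 × 9.3800 / 18.5
    = 28.1400 / 18.5 ≈ 1.521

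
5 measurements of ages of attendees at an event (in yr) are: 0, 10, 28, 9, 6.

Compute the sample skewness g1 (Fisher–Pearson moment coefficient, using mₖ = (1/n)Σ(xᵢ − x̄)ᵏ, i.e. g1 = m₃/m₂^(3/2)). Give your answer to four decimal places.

0.9658

x̄ = (0 + 10 + 28 + 9 + 6) / 5 = 10.6000
deviations (xᵢ − x̄): -10.6000, -0.6000, 17.4000, -1.6000, -4.6000
Σ(xᵢ − x̄)² = 439.2000 ⇒ m₂ = 439.2000/5 = 87.84000
Σ(xᵢ − x̄)³ = 3975.3600 ⇒ m₃ = 3975.3600/5 = 795.07200
m₂^(3/2) = 87.84000^(1.5) = 823.26280
g1 = m₃ / m₂^(3/2) = 795.07200 / 823.26280 ≈ 0.9658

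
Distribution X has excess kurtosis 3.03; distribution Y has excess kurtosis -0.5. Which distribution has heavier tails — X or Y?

X

Higher excess kurtosis ⇒ heavier tails relative to the normal distribution.
3.03 vs -0.5: the larger is 3.03, so X has heavier tails. (X is leptokurtic — heavier-than-normal tails; the other is platykurtic.)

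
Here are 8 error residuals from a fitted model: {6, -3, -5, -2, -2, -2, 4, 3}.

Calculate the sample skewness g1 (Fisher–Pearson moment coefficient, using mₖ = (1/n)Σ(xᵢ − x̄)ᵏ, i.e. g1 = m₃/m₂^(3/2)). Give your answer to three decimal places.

0.438

x̄ = (6 - 3 - 5 - 2 - 2 - 2 + 4 + 3) / 8 = -0.1250
deviations (xᵢ − x̄): 6.1250, -2.8750, -4.8750, -1.8750, -1.8750, -1.8750, 4.1250, 3.1250
Σ(xᵢ − x̄)² = 106.8750 ⇒ m₂ = 106.8750/8 = 13.35938
Σ(xᵢ − x̄)³ = 171.0938 ⇒ m₃ = 171.0938/8 = 21.38672
m₂^(3/2) = 13.35938^(1.5) = 48.82916
g1 = m₃ / m₂^(3/2) = 21.38672 / 48.82916 ≈ 0.438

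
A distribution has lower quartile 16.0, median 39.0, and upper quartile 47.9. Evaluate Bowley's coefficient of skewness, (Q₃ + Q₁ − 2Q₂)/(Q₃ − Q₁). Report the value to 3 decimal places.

-0.442

numerator: Q₃ + Q₁ − 2Q₂ = 47.9 + 16.0 − 2×39.0 = -14.1000
denominator: Q₃ − Q₁ = 47.9 − 16.0 = 31.9000
Bowley skewness = -14.1000 / 31.9000 ≈ -0.442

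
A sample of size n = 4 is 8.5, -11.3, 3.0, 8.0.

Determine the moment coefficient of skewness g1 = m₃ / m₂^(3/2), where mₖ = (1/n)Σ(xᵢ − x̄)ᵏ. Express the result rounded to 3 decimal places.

-0.927

x̄ = (8.5 - 11.3 + 3.0 + 8.0) / 4 = 2.0500
deviations (xᵢ − x̄): 6.4500, -13.3500, 0.9500, 5.9500
Σ(xᵢ − x̄)² = 256.1300 ⇒ m₂ = 256.1300/4 = 64.03250
Σ(xᵢ − x̄)³ = -1899.4320 ⇒ m₃ = -1899.4320/4 = -474.85800
m₂^(3/2) = 64.03250^(1.5) = 512.39005
g1 = m₃ / m₂^(3/2) = -474.85800 / 512.39005 ≈ -0.927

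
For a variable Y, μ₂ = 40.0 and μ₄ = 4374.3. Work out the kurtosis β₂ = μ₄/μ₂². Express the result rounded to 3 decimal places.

μ₂² = 40.0² = 1600.00000
μ₄/μ₂² = 4374.3 / 1600.00000 = 2.73394
β₂ ≈ 2.734

2.734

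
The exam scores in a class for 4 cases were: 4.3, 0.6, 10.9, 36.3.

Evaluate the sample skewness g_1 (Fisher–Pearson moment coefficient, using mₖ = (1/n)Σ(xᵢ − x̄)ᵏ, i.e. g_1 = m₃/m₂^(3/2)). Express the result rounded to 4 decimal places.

0.9254

x̄ = (4.3 + 0.6 + 10.9 + 36.3) / 4 = 13.0250
deviations (xᵢ − x̄): -8.7250, -12.4250, -2.1250, 23.2750
Σ(xᵢ − x̄)² = 776.7475 ⇒ m₂ = 776.7475/4 = 194.18687
Σ(xᵢ − x̄)³ = 10016.6929 ⇒ m₃ = 10016.6929/4 = 2504.17322
m₂^(3/2) = 194.18687^(1.5) = 2706.01257
g_1 = m₃ / m₂^(3/2) = 2504.17322 / 2706.01257 ≈ 0.9254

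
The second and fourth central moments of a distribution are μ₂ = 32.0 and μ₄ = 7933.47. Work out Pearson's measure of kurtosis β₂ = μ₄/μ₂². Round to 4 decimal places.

μ₂² = 32.0² = 1024.00000
μ₄/μ₂² = 7933.47 / 1024.00000 = 7.74753
β₂ ≈ 7.7475

7.7475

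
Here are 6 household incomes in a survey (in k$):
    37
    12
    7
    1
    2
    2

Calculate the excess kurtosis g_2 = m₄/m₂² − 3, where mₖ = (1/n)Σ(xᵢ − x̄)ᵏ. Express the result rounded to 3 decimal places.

x̄ = 10.1667
Σ(xᵢ − x̄)² = 950.8333 ⇒ m₂ = 158.47222
Σ(xᵢ − x̄)⁴ = 534508.8194 ⇒ m₄ = 89084.80324
m₂² = 25113.44522
g_2 = m₄/m₂² − 3 = 3.54730 − 3 ≈ 0.547

0.547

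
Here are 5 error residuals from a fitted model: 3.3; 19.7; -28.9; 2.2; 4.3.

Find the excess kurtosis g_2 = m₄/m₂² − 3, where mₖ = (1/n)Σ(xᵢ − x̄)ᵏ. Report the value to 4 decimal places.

x̄ = 0.1200
Σ(xᵢ − x̄)² = 1257.4480 ⇒ m₂ = 251.48960
Σ(xᵢ − x̄)⁴ = 856637.8665 ⇒ m₄ = 171327.57331
m₂² = 63247.01891
g_2 = m₄/m₂² − 3 = 2.70886 − 3 ≈ -0.2911

-0.2911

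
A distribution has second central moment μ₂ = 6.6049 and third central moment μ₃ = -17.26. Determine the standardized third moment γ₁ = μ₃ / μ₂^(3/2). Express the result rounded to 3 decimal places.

σ = √μ₂ = √6.6049 = 2.57000
σ³ = μ₂^(3/2) = 16.97459
γ₁ = μ₃/σ³ = -17.26 / 16.97459 ≈ -1.017

-1.017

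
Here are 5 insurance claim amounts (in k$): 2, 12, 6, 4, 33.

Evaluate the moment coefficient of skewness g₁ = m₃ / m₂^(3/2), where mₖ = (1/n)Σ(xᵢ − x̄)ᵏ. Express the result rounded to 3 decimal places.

x̄ = (2 + 12 + 6 + 4 + 33) / 5 = 11.4000
deviations (xᵢ − x̄): -9.4000, 0.6000, -5.4000, -7.4000, 21.6000
Σ(xᵢ − x̄)² = 639.2000 ⇒ m₂ = 639.2000/5 = 127.84000
Σ(xᵢ − x̄)³ = 8684.6400 ⇒ m₃ = 8684.6400/5 = 1736.92800
m₂^(3/2) = 127.84000^(1.5) = 1445.44025
g₁ = m₃ / m₂^(3/2) = 1736.92800 / 1445.44025 ≈ 1.202

1.202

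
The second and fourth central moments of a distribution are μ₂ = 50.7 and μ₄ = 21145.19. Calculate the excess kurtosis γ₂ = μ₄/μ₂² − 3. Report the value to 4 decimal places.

μ₂² = 50.7² = 2570.49000
μ₄/μ₂² = 21145.19 / 2570.49000 = 8.22613
γ₂ = 8.22613 − 3 ≈ 5.2261

5.2261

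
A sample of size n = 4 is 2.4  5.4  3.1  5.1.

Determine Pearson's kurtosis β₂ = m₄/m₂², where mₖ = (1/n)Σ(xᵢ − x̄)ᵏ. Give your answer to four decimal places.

1.1704

x̄ = 4.0000
Σ(xᵢ − x̄)² = 6.5400 ⇒ m₂ = 1.63500
Σ(xᵢ − x̄)⁴ = 12.5154 ⇒ m₄ = 3.12885
m₂² = 2.67323
β₂ = m₄/m₂² = 3.12885 / 2.67323 ≈ 1.1704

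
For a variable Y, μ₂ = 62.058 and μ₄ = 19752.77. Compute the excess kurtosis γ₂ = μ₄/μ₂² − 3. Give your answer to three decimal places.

2.129

μ₂² = 62.058² = 3851.19536
μ₄/μ₂² = 19752.77 / 3851.19536 = 5.12900
γ₂ = 5.12900 − 3 ≈ 2.129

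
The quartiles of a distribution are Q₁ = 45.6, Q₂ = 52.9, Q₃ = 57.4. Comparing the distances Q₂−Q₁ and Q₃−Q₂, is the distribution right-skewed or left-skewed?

Q₂ − Q₁ = 7.3;  Q₃ − Q₂ = 4.5
Q₂ − Q₁ > Q₃ − Q₂ ⇒ the lower half is more spread out ⇒ left-skewed.

left-skewed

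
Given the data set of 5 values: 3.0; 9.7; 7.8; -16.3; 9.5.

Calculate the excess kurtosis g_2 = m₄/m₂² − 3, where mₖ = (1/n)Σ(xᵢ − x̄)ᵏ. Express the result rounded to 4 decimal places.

x̄ = 2.7400
Σ(xᵢ − x̄)² = 482.3320 ⇒ m₂ = 96.46640
Σ(xᵢ − x̄)⁴ = 136512.3186 ⇒ m₄ = 27302.46373
m₂² = 9305.76633
g_2 = m₄/m₂² − 3 = 2.93393 − 3 ≈ -0.0661

-0.0661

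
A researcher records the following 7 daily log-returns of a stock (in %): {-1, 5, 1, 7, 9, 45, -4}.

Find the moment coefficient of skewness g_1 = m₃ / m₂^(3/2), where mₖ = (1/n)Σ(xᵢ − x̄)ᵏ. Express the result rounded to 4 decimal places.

x̄ = (-1 + 5 + 1 + 7 + 9 + 45 - 4) / 7 = 8.8571
deviations (xᵢ − x̄): -9.8571, -3.8571, -7.8571, -1.8571, 0.1429, 36.1429, -12.8571
Σ(xᵢ − x̄)² = 1648.8571 ⇒ m₂ = 1648.8571/7 = 235.55102
Σ(xᵢ − x̄)³ = 43581.6735 ⇒ m₃ = 43581.6735/7 = 6225.95335
m₂^(3/2) = 235.55102^(1.5) = 3615.15968
g_1 = m₃ / m₂^(3/2) = 6225.95335 / 3615.15968 ≈ 1.7222

1.7222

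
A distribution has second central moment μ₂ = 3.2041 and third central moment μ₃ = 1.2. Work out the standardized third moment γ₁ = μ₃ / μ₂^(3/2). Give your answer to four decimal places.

0.2092

σ = √μ₂ = √3.2041 = 1.79000
σ³ = μ₂^(3/2) = 5.73534
γ₁ = μ₃/σ³ = 1.2 / 5.73534 ≈ 0.2092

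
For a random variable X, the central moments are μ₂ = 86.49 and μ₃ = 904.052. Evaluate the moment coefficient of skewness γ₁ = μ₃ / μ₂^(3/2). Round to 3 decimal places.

1.124

σ = √μ₂ = √86.49 = 9.30000
σ³ = μ₂^(3/2) = 804.35700
γ₁ = μ₃/σ³ = 904.052 / 804.35700 ≈ 1.124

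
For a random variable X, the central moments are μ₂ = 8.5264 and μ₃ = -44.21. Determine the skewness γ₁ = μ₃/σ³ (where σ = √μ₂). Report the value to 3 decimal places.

-1.776

σ = √μ₂ = √8.5264 = 2.92000
σ³ = μ₂^(3/2) = 24.89709
γ₁ = μ₃/σ³ = -44.21 / 24.89709 ≈ -1.776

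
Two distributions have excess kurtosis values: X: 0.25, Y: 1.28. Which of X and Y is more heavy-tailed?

Y

Higher excess kurtosis ⇒ heavier tails relative to the normal distribution.
0.25 vs 1.28: the larger is 1.28, so Y has heavier tails.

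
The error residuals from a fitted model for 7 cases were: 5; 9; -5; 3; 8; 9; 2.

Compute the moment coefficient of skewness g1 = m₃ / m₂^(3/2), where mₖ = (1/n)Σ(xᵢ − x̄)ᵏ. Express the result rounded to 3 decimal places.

x̄ = (5 + 9 - 5 + 3 + 8 + 9 + 2) / 7 = 4.4286
deviations (xᵢ − x̄): 0.5714, 4.5714, -9.4286, -1.4286, 3.5714, 4.5714, -2.4286
Σ(xᵢ − x̄)² = 151.7143 ⇒ m₂ = 151.7143/7 = 21.67347
Σ(xᵢ − x̄)³ = -618.6122 ⇒ m₃ = -618.6122/7 = -88.37318
m₂^(3/2) = 21.67347^(1.5) = 100.90035
g1 = m₃ / m₂^(3/2) = -88.37318 / 100.90035 ≈ -0.876

-0.876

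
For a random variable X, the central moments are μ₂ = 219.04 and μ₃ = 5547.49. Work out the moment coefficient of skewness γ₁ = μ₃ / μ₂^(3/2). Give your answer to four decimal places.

1.7112

σ = √μ₂ = √219.04 = 14.80000
σ³ = μ₂^(3/2) = 3241.79200
γ₁ = μ₃/σ³ = 5547.49 / 3241.79200 ≈ 1.7112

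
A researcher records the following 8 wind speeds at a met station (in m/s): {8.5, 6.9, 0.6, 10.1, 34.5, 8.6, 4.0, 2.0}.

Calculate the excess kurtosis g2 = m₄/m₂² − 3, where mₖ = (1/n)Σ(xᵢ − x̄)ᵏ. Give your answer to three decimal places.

x̄ = 9.4000
Σ(xᵢ − x̄)² = 799.5600 ⇒ m₂ = 99.94500
Σ(xᵢ − x̄)⁴ = 406798.8852 ⇒ m₄ = 50849.86065
m₂² = 9989.00303
g2 = m₄/m₂² − 3 = 5.09058 − 3 ≈ 2.091

2.091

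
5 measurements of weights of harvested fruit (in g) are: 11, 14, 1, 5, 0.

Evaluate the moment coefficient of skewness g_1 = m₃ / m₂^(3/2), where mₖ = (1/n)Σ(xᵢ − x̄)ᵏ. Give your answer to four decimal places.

x̄ = (11 + 14 + 1 + 5 + 0) / 5 = 6.2000
deviations (xᵢ − x̄): 4.8000, 7.8000, -5.2000, -1.2000, -6.2000
Σ(xᵢ − x̄)² = 150.8000 ⇒ m₂ = 150.8000/5 = 30.16000
Σ(xᵢ − x̄)³ = 204.4800 ⇒ m₃ = 204.4800/5 = 40.89600
m₂^(3/2) = 30.16000^(1.5) = 165.63305
g_1 = m₃ / m₂^(3/2) = 40.89600 / 165.63305 ≈ 0.2469

0.2469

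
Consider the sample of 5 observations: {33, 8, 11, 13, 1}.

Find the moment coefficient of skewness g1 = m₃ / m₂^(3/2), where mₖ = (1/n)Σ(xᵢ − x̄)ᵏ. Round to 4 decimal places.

0.9453

x̄ = (33 + 8 + 11 + 13 + 1) / 5 = 13.2000
deviations (xᵢ − x̄): 19.8000, -5.2000, -2.2000, -0.2000, -12.2000
Σ(xᵢ − x̄)² = 572.8000 ⇒ m₂ = 572.8000/5 = 114.56000
Σ(xᵢ − x̄)³ = 5795.2800 ⇒ m₃ = 5795.2800/5 = 1159.05600
m₂^(3/2) = 114.56000^(1.5) = 1226.16667
g1 = m₃ / m₂^(3/2) = 1159.05600 / 1226.16667 ≈ 0.9453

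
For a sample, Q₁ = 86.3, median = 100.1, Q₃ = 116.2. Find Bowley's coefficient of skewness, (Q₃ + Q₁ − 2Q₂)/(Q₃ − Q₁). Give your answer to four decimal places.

numerator: Q₃ + Q₁ − 2Q₂ = 116.2 + 86.3 − 2×100.1 = 2.3000
denominator: Q₃ − Q₁ = 116.2 − 86.3 = 29.9000
Bowley skewness = 2.3000 / 29.9000 ≈ 0.0769

0.0769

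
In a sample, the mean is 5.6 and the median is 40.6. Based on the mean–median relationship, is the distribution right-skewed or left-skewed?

mean − median = 5.6 − 40.6 = -35.0
mean < median ⇒ the longer tail is on the left ⇒ left-skewed (negatively skewed).

left-skewed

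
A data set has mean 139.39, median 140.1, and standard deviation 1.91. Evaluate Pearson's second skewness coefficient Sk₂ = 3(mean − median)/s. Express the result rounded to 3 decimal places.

Sk₂ = 3(139.39 − 140.1) / 1.91 = 3 × -0.7100 / 1.91
    = -2.1300 / 1.91 ≈ -1.115

-1.115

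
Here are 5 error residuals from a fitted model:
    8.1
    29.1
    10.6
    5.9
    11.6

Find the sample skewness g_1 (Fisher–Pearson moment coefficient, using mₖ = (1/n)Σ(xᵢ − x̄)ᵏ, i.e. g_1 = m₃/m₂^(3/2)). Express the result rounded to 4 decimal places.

x̄ = (8.1 + 29.1 + 10.6 + 5.9 + 11.6) / 5 = 13.0600
deviations (xᵢ − x̄): -4.9600, 16.0400, -2.4600, -7.1600, -1.4600
Σ(xᵢ − x̄)² = 341.3320 ⇒ m₂ = 341.3320/5 = 68.26640
Σ(xᵢ − x̄)³ = 3619.7122 ⇒ m₃ = 3619.7122/5 = 723.94243
m₂^(3/2) = 68.26640^(1.5) = 564.04078
g_1 = m₃ / m₂^(3/2) = 723.94243 / 564.04078 ≈ 1.2835

1.2835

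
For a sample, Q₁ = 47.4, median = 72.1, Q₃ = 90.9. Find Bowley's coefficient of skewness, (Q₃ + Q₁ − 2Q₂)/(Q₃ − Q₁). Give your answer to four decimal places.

numerator: Q₃ + Q₁ − 2Q₂ = 90.9 + 47.4 − 2×72.1 = -5.9000
denominator: Q₃ − Q₁ = 90.9 − 47.4 = 43.5000
Bowley skewness = -5.9000 / 43.5000 ≈ -0.1356

-0.1356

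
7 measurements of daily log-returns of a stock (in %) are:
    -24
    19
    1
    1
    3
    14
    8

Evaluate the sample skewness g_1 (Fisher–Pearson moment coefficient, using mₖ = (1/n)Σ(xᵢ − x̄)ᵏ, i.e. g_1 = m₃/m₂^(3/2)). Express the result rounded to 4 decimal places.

x̄ = (-24 + 19 + 1 + 1 + 3 + 14 + 8) / 7 = 3.1429
deviations (xᵢ − x̄): -27.1429, 15.8571, -2.1429, -2.1429, -0.1429, 10.8571, 4.8571
Σ(xᵢ − x̄)² = 1138.8571 ⇒ m₂ = 1138.8571/7 = 162.69388
Σ(xᵢ − x̄)³ = -14635.1020 ⇒ m₃ = -14635.1020/7 = -2090.72886
m₂^(3/2) = 162.69388^(1.5) = 2075.18498
g_1 = m₃ / m₂^(3/2) = -2090.72886 / 2075.18498 ≈ -1.0075

-1.0075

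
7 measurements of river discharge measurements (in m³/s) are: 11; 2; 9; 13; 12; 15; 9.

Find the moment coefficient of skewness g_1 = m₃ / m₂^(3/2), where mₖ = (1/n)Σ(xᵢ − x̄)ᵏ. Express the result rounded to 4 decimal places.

-0.9806

x̄ = (11 + 2 + 9 + 13 + 12 + 15 + 9) / 7 = 10.1429
deviations (xᵢ − x̄): 0.8571, -8.1429, -1.1429, 2.8571, 1.8571, 4.8571, -1.1429
Σ(xᵢ − x̄)² = 104.8571 ⇒ m₂ = 104.8571/7 = 14.97959
Σ(xᵢ − x̄)³ = -397.9592 ⇒ m₃ = -397.9592/7 = -56.85131
m₂^(3/2) = 14.97959^(1.5) = 57.97623
g_1 = m₃ / m₂^(3/2) = -56.85131 / 57.97623 ≈ -0.9806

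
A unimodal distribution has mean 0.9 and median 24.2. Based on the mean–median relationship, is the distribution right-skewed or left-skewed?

mean − median = 0.9 − 24.2 = -23.3
mean < median ⇒ the longer tail is on the left ⇒ left-skewed (negatively skewed).

left-skewed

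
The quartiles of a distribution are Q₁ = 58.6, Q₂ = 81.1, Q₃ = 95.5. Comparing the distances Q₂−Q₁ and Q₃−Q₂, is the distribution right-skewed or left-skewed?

Q₂ − Q₁ = 22.5;  Q₃ − Q₂ = 14.4
Q₂ − Q₁ > Q₃ − Q₂ ⇒ the lower half is more spread out ⇒ left-skewed.

left-skewed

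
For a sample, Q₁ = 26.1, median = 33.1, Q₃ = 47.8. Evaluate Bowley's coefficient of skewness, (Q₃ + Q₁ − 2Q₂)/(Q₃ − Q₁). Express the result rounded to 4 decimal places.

0.3548

numerator: Q₃ + Q₁ − 2Q₂ = 47.8 + 26.1 − 2×33.1 = 7.7000
denominator: Q₃ − Q₁ = 47.8 − 26.1 = 21.7000
Bowley skewness = 7.7000 / 21.7000 ≈ 0.3548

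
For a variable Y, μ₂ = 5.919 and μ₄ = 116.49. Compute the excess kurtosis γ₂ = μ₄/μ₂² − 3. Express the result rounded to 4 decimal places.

μ₂² = 5.919² = 35.03456
μ₄/μ₂² = 116.49 / 35.03456 = 3.32500
γ₂ = 3.32500 − 3 ≈ 0.3250

0.3250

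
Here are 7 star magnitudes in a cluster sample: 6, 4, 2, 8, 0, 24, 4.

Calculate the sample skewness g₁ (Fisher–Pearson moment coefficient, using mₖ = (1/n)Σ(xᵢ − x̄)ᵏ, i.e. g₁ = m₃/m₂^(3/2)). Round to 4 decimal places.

x̄ = (6 + 4 + 2 + 8 + 0 + 24 + 4) / 7 = 6.8571
deviations (xᵢ − x̄): -0.8571, -2.8571, -4.8571, 1.1429, -6.8571, 17.1429, -2.8571
Σ(xᵢ − x̄)² = 382.8571 ⇒ m₂ = 382.8571/7 = 54.69388
Σ(xᵢ − x̄)³ = 4555.1020 ⇒ m₃ = 4555.1020/7 = 650.72886
m₂^(3/2) = 54.69388^(1.5) = 404.49026
g₁ = m₃ / m₂^(3/2) = 650.72886 / 404.49026 ≈ 1.6088

1.6088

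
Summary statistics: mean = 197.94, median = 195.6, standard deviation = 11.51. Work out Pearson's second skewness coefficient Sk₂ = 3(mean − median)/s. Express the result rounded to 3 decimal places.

Sk₂ = 3(197.94 − 195.6) / 11.51 = 3 × 2.3400 / 11.51
    = 7.0200 / 11.51 ≈ 0.610

0.610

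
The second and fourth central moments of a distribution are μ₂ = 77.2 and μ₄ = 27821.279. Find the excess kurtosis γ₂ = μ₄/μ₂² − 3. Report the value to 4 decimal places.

μ₂² = 77.2² = 5959.84000
μ₄/μ₂² = 27821.279 / 5959.84000 = 4.66813
γ₂ = 4.66813 − 3 ≈ 1.6681

1.6681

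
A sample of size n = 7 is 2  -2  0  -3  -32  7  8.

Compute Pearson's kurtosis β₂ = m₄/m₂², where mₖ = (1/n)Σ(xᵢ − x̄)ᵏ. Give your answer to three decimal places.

x̄ = -2.8571
Σ(xᵢ − x̄)² = 1096.8571 ⇒ m₂ = 156.69388
Σ(xᵢ − x̄)⁴ = 745280.4606 ⇒ m₄ = 106468.63723
m₂² = 24552.97126
β₂ = m₄/m₂² = 106468.63723 / 24552.97126 ≈ 4.336

4.336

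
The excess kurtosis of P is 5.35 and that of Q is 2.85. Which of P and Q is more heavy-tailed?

P

Higher excess kurtosis ⇒ heavier tails relative to the normal distribution.
5.35 vs 2.85: the larger is 5.35, so P has heavier tails.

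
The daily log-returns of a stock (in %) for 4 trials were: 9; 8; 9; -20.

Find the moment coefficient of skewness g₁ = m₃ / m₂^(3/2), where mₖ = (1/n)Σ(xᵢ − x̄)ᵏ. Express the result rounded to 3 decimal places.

x̄ = (9 + 8 + 9 - 20) / 4 = 1.5000
deviations (xᵢ − x̄): 7.5000, 6.5000, 7.5000, -21.5000
Σ(xᵢ − x̄)² = 617.0000 ⇒ m₂ = 617.0000/4 = 154.25000
Σ(xᵢ − x̄)³ = -8820.0000 ⇒ m₃ = -8820.0000/4 = -2205.00000
m₂^(3/2) = 154.25000^(1.5) = 1915.74526
g₁ = m₃ / m₂^(3/2) = -2205.00000 / 1915.74526 ≈ -1.151

-1.151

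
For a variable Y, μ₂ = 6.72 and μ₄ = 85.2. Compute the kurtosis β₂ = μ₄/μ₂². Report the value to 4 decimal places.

1.8867

μ₂² = 6.72² = 45.15840
μ₄/μ₂² = 85.2 / 45.15840 = 1.88669
β₂ ≈ 1.8867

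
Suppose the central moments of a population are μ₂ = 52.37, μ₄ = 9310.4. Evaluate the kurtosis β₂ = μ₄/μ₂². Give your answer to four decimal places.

μ₂² = 52.37² = 2742.61690
μ₄/μ₂² = 9310.4 / 2742.61690 = 3.39471
β₂ ≈ 3.3947

3.3947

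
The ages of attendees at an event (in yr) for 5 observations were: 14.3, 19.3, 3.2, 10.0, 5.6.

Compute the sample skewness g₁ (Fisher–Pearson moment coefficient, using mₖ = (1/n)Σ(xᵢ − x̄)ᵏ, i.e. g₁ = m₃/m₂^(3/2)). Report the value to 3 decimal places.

0.243

x̄ = (14.3 + 19.3 + 3.2 + 10.0 + 5.6) / 5 = 10.4800
deviations (xᵢ − x̄): 3.8200, 8.8200, -7.2800, -0.4800, -4.8800
Σ(xᵢ − x̄)² = 169.4280 ⇒ m₂ = 169.4280/5 = 33.88560
Σ(xᵢ − x̄)³ = 239.7187 ⇒ m₃ = 239.7187/5 = 47.94374
m₂^(3/2) = 33.88560^(1.5) = 197.25262
g₁ = m₃ / m₂^(3/2) = 47.94374 / 197.25262 ≈ 0.243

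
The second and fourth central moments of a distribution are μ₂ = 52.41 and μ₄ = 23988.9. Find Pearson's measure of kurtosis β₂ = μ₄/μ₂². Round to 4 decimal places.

μ₂² = 52.41² = 2746.80810
μ₄/μ₂² = 23988.9 / 2746.80810 = 8.73337
β₂ ≈ 8.7334

8.7334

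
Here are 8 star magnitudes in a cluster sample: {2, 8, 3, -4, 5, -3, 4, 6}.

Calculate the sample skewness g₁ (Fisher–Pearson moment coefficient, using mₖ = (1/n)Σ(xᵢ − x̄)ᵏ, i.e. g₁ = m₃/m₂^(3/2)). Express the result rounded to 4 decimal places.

x̄ = (2 + 8 + 3 - 4 + 5 - 3 + 4 + 6) / 8 = 2.6250
deviations (xᵢ − x̄): -0.6250, 5.3750, 0.3750, -6.6250, 2.3750, -5.6250, 1.3750, 3.3750
Σ(xᵢ − x̄)² = 123.8750 ⇒ m₂ = 123.8750/8 = 15.48438
Σ(xᵢ − x̄)³ = -259.2188 ⇒ m₃ = -259.2188/8 = -32.40234
m₂^(3/2) = 15.48438^(1.5) = 60.93131
g₁ = m₃ / m₂^(3/2) = -32.40234 / 60.93131 ≈ -0.5318

-0.5318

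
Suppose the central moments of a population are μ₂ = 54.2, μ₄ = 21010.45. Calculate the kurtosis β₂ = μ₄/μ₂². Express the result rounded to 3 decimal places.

7.152

μ₂² = 54.2² = 2937.64000
μ₄/μ₂² = 21010.45 / 2937.64000 = 7.15215
β₂ ≈ 7.152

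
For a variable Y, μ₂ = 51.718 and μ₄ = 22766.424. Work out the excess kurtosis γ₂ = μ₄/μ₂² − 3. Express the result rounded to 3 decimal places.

5.512

μ₂² = 51.718² = 2674.75152
μ₄/μ₂² = 22766.424 / 2674.75152 = 8.51160
γ₂ = 8.51160 − 3 ≈ 5.512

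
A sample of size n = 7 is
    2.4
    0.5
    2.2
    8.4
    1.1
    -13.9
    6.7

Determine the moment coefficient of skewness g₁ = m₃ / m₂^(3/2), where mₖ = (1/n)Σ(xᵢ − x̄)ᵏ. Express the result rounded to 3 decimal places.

-1.323

x̄ = (2.4 + 0.5 + 2.2 + 8.4 + 1.1 - 13.9 + 6.7) / 7 = 1.0571
deviations (xᵢ − x̄): 1.3429, -0.5571, 1.1429, 7.3429, 0.0429, -14.9571, 5.6429
Σ(xᵢ − x̄)² = 312.8971 ⇒ m₂ = 312.8971/7 = 44.69959
Σ(xᵢ − x̄)³ = -2766.8248 ⇒ m₃ = -2766.8248/7 = -395.26069
m₂^(3/2) = 44.69959^(1.5) = 298.85143
g₁ = m₃ / m₂^(3/2) = -395.26069 / 298.85143 ≈ -1.323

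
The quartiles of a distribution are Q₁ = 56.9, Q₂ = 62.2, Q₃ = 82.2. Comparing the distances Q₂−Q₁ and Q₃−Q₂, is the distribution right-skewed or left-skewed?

right-skewed

Q₂ − Q₁ = 5.3;  Q₃ − Q₂ = 20.0
Q₃ − Q₂ > Q₂ − Q₁ ⇒ the upper half is more spread out ⇒ right-skewed.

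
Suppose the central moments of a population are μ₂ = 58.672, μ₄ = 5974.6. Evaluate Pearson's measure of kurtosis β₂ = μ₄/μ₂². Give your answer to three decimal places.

1.736

μ₂² = 58.672² = 3442.40358
μ₄/μ₂² = 5974.6 / 3442.40358 = 1.73559
β₂ ≈ 1.736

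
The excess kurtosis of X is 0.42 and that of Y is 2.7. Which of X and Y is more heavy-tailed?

Y

Higher excess kurtosis ⇒ heavier tails relative to the normal distribution.
0.42 vs 2.7: the larger is 2.7, so Y has heavier tails.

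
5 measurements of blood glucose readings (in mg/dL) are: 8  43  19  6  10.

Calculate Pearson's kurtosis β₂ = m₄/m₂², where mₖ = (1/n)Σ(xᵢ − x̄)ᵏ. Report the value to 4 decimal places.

x̄ = 17.2000
Σ(xᵢ − x̄)² = 930.8000 ⇒ m₂ = 186.16000
Σ(xᵢ − x̄)⁴ = 468673.6160 ⇒ m₄ = 93734.72320
m₂² = 34655.54560
β₂ = m₄/m₂² = 93734.72320 / 34655.54560 ≈ 2.7048

2.7048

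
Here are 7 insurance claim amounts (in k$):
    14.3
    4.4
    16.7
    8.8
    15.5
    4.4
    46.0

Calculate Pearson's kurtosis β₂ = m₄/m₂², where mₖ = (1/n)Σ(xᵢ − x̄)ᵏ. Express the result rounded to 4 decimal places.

x̄ = 15.7286
Σ(xᵢ − x̄)² = 1224.0743 ⇒ m₂ = 174.86776
Σ(xᵢ − x̄)⁴ = 874964.6057 ⇒ m₄ = 124994.94367
m₂² = 30578.73177
β₂ = m₄/m₂² = 124994.94367 / 30578.73177 ≈ 4.0876

4.0876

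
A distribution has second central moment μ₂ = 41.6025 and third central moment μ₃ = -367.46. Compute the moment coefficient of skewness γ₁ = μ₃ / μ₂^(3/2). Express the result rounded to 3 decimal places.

-1.369

σ = √μ₂ = √41.6025 = 6.45000
σ³ = μ₂^(3/2) = 268.33612
γ₁ = μ₃/σ³ = -367.46 / 268.33612 ≈ -1.369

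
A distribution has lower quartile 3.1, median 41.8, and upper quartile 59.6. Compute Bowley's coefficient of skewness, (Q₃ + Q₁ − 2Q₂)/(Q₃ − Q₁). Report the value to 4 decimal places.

numerator: Q₃ + Q₁ − 2Q₂ = 59.6 + 3.1 − 2×41.8 = -20.9000
denominator: Q₃ − Q₁ = 59.6 − 3.1 = 56.5000
Bowley skewness = -20.9000 / 56.5000 ≈ -0.3699

-0.3699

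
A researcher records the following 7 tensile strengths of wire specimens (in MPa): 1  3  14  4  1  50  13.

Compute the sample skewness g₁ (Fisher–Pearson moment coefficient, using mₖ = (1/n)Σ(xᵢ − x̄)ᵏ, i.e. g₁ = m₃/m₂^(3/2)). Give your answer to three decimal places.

x̄ = (1 + 3 + 14 + 4 + 1 + 50 + 13) / 7 = 12.2857
deviations (xᵢ − x̄): -11.2857, -9.2857, 1.7143, -8.2857, -11.2857, 37.7143, 0.7143
Σ(xᵢ − x̄)² = 1835.4286 ⇒ m₂ = 1835.4286/7 = 262.20408
Σ(xᵢ − x̄)³ = 49404.6122 ⇒ m₃ = 49404.6122/7 = 7057.80175
m₂^(3/2) = 262.20408^(1.5) = 4245.79647
g₁ = m₃ / m₂^(3/2) = 7057.80175 / 4245.79647 ≈ 1.662

1.662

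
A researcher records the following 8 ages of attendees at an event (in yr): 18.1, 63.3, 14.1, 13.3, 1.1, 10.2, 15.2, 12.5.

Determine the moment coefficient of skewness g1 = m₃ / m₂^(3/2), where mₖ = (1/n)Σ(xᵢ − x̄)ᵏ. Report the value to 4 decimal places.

1.9279

x̄ = (18.1 + 63.3 + 14.1 + 13.3 + 1.1 + 10.2 + 15.2 + 12.5) / 8 = 18.4750
deviations (xᵢ − x̄): -0.3750, 44.8250, -4.3750, -5.1750, -17.3750, -8.2750, -3.2750, -5.9750
Σ(xᵢ − x̄)² = 2472.1350 ⇒ m₂ = 2472.1350/8 = 309.01687
Σ(xᵢ − x̄)³ = 83783.1982 ⇒ m₃ = 83783.1982/8 = 10472.89978
m₂^(3/2) = 309.01687^(1.5) = 5432.16927
g1 = m₃ / m₂^(3/2) = 10472.89978 / 5432.16927 ≈ 1.9279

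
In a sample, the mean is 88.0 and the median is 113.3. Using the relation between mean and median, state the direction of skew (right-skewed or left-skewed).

left-skewed

mean − median = 88.0 − 113.3 = -25.3
mean < median ⇒ the longer tail is on the left ⇒ left-skewed (negatively skewed).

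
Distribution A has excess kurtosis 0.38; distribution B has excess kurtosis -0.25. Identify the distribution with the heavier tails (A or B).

Higher excess kurtosis ⇒ heavier tails relative to the normal distribution.
0.38 vs -0.25: the larger is 0.38, so A has heavier tails. (A is leptokurtic — heavier-than-normal tails; the other is platykurtic.)

A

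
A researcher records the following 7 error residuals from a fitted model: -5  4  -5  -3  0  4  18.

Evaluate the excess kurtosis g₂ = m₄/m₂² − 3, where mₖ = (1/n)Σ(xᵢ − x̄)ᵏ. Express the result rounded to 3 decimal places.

0.342

x̄ = 1.8571
Σ(xᵢ − x̄)² = 390.8571 ⇒ m₂ = 55.83673
Σ(xᵢ − x̄)⁴ = 72940.5831 ⇒ m₄ = 10420.08330
m₂² = 3117.74094
g₂ = m₄/m₂² − 3 = 3.34219 − 3 ≈ 0.342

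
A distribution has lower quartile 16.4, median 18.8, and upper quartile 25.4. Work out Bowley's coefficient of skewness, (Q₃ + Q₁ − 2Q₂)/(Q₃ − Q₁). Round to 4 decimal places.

numerator: Q₃ + Q₁ − 2Q₂ = 25.4 + 16.4 − 2×18.8 = 4.2000
denominator: Q₃ − Q₁ = 25.4 − 16.4 = 9.0000
Bowley skewness = 4.2000 / 9.0000 ≈ 0.4667

0.4667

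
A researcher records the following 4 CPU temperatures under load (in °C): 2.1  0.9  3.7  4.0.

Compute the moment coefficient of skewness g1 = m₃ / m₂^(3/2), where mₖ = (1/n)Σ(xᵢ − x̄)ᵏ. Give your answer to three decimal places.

x̄ = (2.1 + 0.9 + 3.7 + 4.0) / 4 = 2.6750
deviations (xᵢ − x̄): -0.5750, -1.7750, 1.0250, 1.3250
Σ(xᵢ − x̄)² = 6.2875 ⇒ m₂ = 6.2875/4 = 1.57188
Σ(xᵢ − x̄)³ = -2.3794 ⇒ m₃ = -2.3794/4 = -0.59484
m₂^(3/2) = 1.57188^(1.5) = 1.97073
g1 = m₃ / m₂^(3/2) = -0.59484 / 1.97073 ≈ -0.302

-0.302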